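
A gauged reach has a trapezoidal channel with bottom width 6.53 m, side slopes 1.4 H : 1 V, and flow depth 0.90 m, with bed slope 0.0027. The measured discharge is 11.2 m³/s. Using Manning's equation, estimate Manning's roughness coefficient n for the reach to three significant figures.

0.0263

A = (b + z·y)·y = (6.53 + 1.4×0.90)×0.90 = 7.011 m²
P = b + 2y√(1+z²) = 6.53 + 2×0.90×√(1+1.4²) = 9.627 m
R = A/P = 7.011/9.627 = 0.7283 m
n = (1/Q)·A·R^(2/3)·S^(1/2) = (1/11.2) × 7.011 × 0.8095 × 0.05196 = 0.02633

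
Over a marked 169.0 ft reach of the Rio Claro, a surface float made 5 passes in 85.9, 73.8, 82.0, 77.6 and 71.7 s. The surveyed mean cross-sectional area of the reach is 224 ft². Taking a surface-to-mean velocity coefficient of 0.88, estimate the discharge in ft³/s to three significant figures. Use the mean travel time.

426 ft³/s

t̄ = (85.9 + 73.8 + 82.0 + 77.6 + 71.7) / 5 = 78.2 s
v_surface = L / t̄ = 169.0 / 78.2 = 2.161 ft/s
v_mean = 0.88 × 2.161 = 1.902 ft/s
Q = A × v_mean = 224 × 1.902 = 426.0 ft³/s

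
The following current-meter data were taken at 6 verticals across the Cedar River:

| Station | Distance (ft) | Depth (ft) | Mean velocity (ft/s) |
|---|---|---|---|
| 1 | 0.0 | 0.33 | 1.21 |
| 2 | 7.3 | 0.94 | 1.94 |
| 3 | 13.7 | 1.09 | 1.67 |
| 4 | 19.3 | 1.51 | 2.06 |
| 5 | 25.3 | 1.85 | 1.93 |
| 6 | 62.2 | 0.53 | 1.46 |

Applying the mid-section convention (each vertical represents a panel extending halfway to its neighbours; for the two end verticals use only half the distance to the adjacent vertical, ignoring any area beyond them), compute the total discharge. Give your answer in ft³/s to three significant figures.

w_1 = (7.3 − 0.0)/2 = 3.65 ft; q_1 = 1.21 × 0.33 × 3.65 = 1.457 ft³/s
w_2 = (13.7 − 0.0)/2 = 6.85 ft; q_2 = 1.94 × 0.94 × 6.85 = 12.49 ft³/s
w_3 = (19.3 − 7.3)/2 = 6 ft; q_3 = 1.67 × 1.09 × 6 = 10.92 ft³/s
w_4 = (25.3 − 13.7)/2 = 5.8 ft; q_4 = 2.06 × 1.51 × 5.8 = 18.04 ft³/s
w_5 = (62.2 − 19.3)/2 = 21.45 ft; q_5 = 1.93 × 1.85 × 21.45 = 76.59 ft³/s
w_6 = (62.2 − 25.3)/2 = 18.45 ft; q_6 = 1.46 × 0.53 × 18.45 = 14.28 ft³/s
Q = Σ qᵢ = 133.8 ft³/s

134 ft³/s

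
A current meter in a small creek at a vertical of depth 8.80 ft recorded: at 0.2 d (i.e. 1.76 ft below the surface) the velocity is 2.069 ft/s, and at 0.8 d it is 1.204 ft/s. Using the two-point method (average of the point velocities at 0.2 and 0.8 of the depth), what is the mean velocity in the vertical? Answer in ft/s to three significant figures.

v̄ = (2.069 + 1.204) / 2 = 1.637 ft/s

1.64 ft/s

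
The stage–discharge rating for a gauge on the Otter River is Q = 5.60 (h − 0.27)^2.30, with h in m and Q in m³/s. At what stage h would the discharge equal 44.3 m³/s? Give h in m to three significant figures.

2.73 m

h − h₀ = (Q/C)^(1/b) = (44.3/5.60)^(1/2.30) = 2.458 m
h = 0.27 + 2.458 = 2.728 m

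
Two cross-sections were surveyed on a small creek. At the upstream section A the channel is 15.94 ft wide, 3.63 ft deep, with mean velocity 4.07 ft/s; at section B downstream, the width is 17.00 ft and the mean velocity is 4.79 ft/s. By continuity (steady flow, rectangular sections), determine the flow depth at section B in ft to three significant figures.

Q = A₁V₁ = (15.94×3.63) × 4.07 = 235.5 ft³/s
d₂ = Q/(b₂ V₂) = 235.5/(17.00×4.79) = 2.892 ft

2.89 ft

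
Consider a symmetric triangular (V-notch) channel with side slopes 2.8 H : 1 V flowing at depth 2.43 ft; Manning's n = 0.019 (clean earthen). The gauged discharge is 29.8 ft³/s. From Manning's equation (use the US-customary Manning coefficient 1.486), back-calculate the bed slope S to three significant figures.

A = z·y² = 2.8×2.43² = 16.53 ft²
P = 2y√(1+z²) = 2×2.43×√(1+2.8²) = 14.45 ft
R = A/P = 16.53/14.45 = 1.144 ft
S = (Q·n / (1.486·A·R^(2/3)))² = (29.8×0.019 / (1.486×16.53×1.094))² = 0.0004438

0.000444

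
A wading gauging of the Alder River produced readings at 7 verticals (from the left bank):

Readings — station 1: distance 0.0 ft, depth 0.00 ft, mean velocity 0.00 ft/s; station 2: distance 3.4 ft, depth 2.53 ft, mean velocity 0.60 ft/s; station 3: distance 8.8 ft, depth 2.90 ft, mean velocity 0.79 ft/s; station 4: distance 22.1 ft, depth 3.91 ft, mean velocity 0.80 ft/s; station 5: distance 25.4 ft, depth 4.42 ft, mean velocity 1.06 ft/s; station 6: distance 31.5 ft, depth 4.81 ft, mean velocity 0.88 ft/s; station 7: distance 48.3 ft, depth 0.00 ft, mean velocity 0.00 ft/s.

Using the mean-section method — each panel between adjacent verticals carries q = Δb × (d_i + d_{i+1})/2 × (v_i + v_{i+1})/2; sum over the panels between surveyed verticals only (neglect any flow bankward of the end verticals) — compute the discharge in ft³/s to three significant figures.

Panel 1-2: Δb = 3.4 ft, d̄ = (0.00+2.53)/2 = 1.265, v̄ = (0.00+0.60)/2 = 0.3 → q = 3.4×1.265×0.3 = 1.290 ft³/s
Panel 2-3: Δb = 5.4 ft, d̄ = (2.53+2.90)/2 = 2.715, v̄ = (0.60+0.79)/2 = 0.695 → q = 5.4×2.715×0.695 = 10.19 ft³/s
Panel 3-4: Δb = 13.3 ft, d̄ = (2.90+3.91)/2 = 3.405, v̄ = (0.79+0.80)/2 = 0.795 → q = 13.3×3.405×0.795 = 36.00 ft³/s
Panel 4-5: Δb = 3.3 ft, d̄ = (3.91+4.42)/2 = 4.165, v̄ = (0.80+1.06)/2 = 0.93 → q = 3.3×4.165×0.93 = 12.78 ft³/s
Panel 5-6: Δb = 6.1 ft, d̄ = (4.42+4.81)/2 = 4.615, v̄ = (1.06+0.88)/2 = 0.97 → q = 6.1×4.615×0.97 = 27.31 ft³/s
Panel 6-7: Δb = 16.8 ft, d̄ = (4.81+0.00)/2 = 2.405, v̄ = (0.88+0.00)/2 = 0.44 → q = 16.8×2.405×0.44 = 17.78 ft³/s
Q = Σ q = 105.3 ft³/s

105 ft³/s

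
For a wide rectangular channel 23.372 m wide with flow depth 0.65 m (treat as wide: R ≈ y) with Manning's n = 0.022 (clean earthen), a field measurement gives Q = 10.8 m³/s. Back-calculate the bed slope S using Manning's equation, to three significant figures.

A = b·y = 23.372 × 0.65 = 15.19 m²
Wide channel: R ≈ y = 0.65 m
S = (Q·n / (1·A·R^(2/3)))² = (10.8×0.022 / (1×15.19×0.7504))² = 0.0004344

0.000434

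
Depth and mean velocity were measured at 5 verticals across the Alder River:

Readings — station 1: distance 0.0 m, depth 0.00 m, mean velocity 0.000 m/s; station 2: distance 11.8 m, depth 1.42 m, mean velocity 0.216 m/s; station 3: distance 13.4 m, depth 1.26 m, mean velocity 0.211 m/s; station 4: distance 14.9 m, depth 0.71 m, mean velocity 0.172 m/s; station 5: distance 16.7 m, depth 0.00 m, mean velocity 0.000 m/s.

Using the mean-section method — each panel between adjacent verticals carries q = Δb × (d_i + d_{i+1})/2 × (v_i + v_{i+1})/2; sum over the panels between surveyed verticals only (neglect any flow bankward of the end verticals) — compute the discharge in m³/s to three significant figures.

Panel 1-2: Δb = 11.8 m, d̄ = (0.00+1.42)/2 = 0.71, v̄ = (0.000+0.216)/2 = 0.108 → q = 11.8×0.71×0.108 = 0.9048 m³/s
Panel 2-3: Δb = 1.6 m, d̄ = (1.42+1.26)/2 = 1.34, v̄ = (0.216+0.211)/2 = 0.2135 → q = 1.6×1.34×0.2135 = 0.4577 m³/s
Panel 3-4: Δb = 1.5 m, d̄ = (1.26+0.71)/2 = 0.985, v̄ = (0.211+0.172)/2 = 0.1915 → q = 1.5×0.985×0.1915 = 0.2829 m³/s
Panel 4-5: Δb = 1.8 m, d̄ = (0.71+0.00)/2 = 0.355, v̄ = (0.172+0.000)/2 = 0.086 → q = 1.8×0.355×0.086 = 0.05495 m³/s
Q = Σ q = 1.700 m³/s

1.70 m³/s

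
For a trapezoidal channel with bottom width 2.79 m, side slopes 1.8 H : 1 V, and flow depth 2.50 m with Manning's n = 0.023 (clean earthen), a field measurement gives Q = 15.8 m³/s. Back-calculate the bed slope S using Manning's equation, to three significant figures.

A = (b + z·y)·y = (2.79 + 1.8×2.50)×2.50 = 18.23 m²
P = b + 2y√(1+z²) = 2.79 + 2×2.50×√(1+1.8²) = 13.09 m
R = A/P = 18.23/13.09 = 1.393 m
S = (Q·n / (1·A·R^(2/3)))² = (15.8×0.023 / (1×18.23×1.247))² = 0.0002556

0.000256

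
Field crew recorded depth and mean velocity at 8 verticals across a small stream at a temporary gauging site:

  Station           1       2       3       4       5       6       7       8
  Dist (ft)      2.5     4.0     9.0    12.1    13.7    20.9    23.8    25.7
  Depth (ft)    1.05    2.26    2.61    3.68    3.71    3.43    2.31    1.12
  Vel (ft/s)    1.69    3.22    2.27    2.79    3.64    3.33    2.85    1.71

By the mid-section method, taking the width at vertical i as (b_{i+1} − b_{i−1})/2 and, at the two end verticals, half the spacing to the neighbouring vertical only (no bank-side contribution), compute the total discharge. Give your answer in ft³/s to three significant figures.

w_1 = (4.0 − 2.5)/2 = 0.75 ft; q_1 = 1.69 × 1.05 × 0.75 = 1.331 ft³/s
w_2 = (9.0 − 2.5)/2 = 3.25 ft; q_2 = 3.22 × 2.26 × 3.25 = 23.65 ft³/s
w_3 = (12.1 − 4.0)/2 = 4.05 ft; q_3 = 2.27 × 2.61 × 4.05 = 24.00 ft³/s
w_4 = (13.7 − 9.0)/2 = 2.35 ft; q_4 = 2.79 × 3.68 × 2.35 = 24.13 ft³/s
w_5 = (20.9 − 12.1)/2 = 4.4 ft; q_5 = 3.64 × 3.71 × 4.4 = 59.42 ft³/s
w_6 = (23.8 − 13.7)/2 = 5.05 ft; q_6 = 3.33 × 3.43 × 5.05 = 57.68 ft³/s
w_7 = (25.7 − 20.9)/2 = 2.4 ft; q_7 = 2.85 × 2.31 × 2.4 = 15.80 ft³/s
w_8 = (25.7 − 23.8)/2 = 0.95 ft; q_8 = 1.71 × 1.12 × 0.95 = 1.819 ft³/s
Q = Σ qᵢ = 207.8 ft³/s

208 ft³/s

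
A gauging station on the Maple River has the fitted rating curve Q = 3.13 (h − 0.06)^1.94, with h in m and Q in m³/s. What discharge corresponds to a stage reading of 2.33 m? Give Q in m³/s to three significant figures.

15.4 m³/s

Q = 3.13 × (2.33 − 0.06)^1.94 = 3.13 × 2.27^1.94 = 15.35 m³/s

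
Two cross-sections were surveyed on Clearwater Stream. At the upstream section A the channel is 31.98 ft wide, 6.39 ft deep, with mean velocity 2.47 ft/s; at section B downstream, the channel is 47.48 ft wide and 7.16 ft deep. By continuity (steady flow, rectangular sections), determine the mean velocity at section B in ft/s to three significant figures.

1.48 ft/s

Q = A₁V₁ = (31.98×6.39) × 2.47 = 504.7 ft³/s
A₂ = 47.48 × 7.16 = 340.0 ft²
V₂ = Q/A₂ = 504.7/340.0 = 1.485 ft/s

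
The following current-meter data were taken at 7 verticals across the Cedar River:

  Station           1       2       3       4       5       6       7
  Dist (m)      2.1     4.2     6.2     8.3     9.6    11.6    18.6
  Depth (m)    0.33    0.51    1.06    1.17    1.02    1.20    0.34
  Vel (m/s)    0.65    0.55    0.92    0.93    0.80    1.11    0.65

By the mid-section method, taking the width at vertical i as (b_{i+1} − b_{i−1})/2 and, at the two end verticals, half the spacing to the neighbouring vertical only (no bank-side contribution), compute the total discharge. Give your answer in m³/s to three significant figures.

12.8 m³/s

w_1 = (4.2 − 2.1)/2 = 1.05 m; q_1 = 0.65 × 0.33 × 1.05 = 0.2252 m³/s
w_2 = (6.2 − 2.1)/2 = 2.05 m; q_2 = 0.55 × 0.51 × 2.05 = 0.5750 m³/s
w_3 = (8.3 − 4.2)/2 = 2.05 m; q_3 = 0.92 × 1.06 × 2.05 = 1.999 m³/s
w_4 = (9.6 − 6.2)/2 = 1.7 m; q_4 = 0.93 × 1.17 × 1.7 = 1.850 m³/s
w_5 = (11.6 − 8.3)/2 = 1.65 m; q_5 = 0.80 × 1.02 × 1.65 = 1.346 m³/s
w_6 = (18.6 − 9.6)/2 = 4.5 m; q_6 = 1.11 × 1.20 × 4.5 = 5.994 m³/s
w_7 = (18.6 − 11.6)/2 = 3.5 m; q_7 = 0.65 × 0.34 × 3.5 = 0.7735 m³/s
Q = Σ qᵢ = 12.76 m³/s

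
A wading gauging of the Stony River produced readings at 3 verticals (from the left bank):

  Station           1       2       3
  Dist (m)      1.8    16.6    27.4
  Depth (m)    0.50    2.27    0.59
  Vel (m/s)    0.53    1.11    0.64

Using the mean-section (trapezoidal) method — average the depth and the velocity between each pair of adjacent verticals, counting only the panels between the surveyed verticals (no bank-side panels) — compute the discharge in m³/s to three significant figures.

30.3 m³/s

Panel 1-2: Δb = 14.8 m, d̄ = (0.50+2.27)/2 = 1.385, v̄ = (0.53+1.11)/2 = 0.82 → q = 14.8×1.385×0.82 = 16.81 m³/s
Panel 2-3: Δb = 10.8 m, d̄ = (2.27+0.59)/2 = 1.43, v̄ = (1.11+0.64)/2 = 0.875 → q = 10.8×1.43×0.875 = 13.51 m³/s
Q = Σ q = 30.32 m³/s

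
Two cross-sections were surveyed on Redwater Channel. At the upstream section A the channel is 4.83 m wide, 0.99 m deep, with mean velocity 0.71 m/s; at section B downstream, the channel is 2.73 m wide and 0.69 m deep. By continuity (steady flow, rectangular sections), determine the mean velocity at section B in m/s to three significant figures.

Q = A₁V₁ = (4.83×0.99) × 0.71 = 3.395 m³/s
A₂ = 2.73 × 0.69 = 1.884 m²
V₂ = Q/A₂ = 3.395/1.884 = 1.802 m/s

1.80 m/s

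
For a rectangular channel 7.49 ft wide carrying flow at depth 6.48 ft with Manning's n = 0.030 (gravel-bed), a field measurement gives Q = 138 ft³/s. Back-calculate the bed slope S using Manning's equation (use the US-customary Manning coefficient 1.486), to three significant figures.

0.00104

A = b·y = 7.49 × 6.48 = 48.54 ft²
P = b + 2y = 7.49 + 2×6.48 = 20.45 ft
R = A/P = 48.54/20.45 = 2.373 ft
S = (Q·n / (1.486·A·R^(2/3)))² = (138×0.030 / (1.486×48.54×1.779))² = 0.001041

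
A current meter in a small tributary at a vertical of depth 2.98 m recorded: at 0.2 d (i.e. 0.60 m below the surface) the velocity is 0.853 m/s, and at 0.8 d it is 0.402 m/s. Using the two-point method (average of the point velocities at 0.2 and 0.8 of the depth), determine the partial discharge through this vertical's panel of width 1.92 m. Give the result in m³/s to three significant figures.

v̄ = (0.853 + 0.402) / 2 = 0.6275 m/s
q = v̄ × d × w = 0.6275 × 2.98 × 1.92 = 3.590 m³/s

3.59 m³/s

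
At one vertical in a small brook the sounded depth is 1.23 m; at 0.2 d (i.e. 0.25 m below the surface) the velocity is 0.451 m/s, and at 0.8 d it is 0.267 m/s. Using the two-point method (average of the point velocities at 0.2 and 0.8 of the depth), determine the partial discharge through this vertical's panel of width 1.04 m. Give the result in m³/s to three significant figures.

v̄ = (0.451 + 0.267) / 2 = 0.3590 m/s
q = v̄ × d × w = 0.3590 × 1.23 × 1.04 = 0.4592 m³/s

0.459 m³/s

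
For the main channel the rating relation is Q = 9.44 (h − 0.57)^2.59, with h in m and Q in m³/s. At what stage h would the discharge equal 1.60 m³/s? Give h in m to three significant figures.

1.07 m

h − h₀ = (Q/C)^(1/b) = (1.60/9.44)^(1/2.59) = 0.5039 m
h = 0.57 + 0.5039 = 1.074 m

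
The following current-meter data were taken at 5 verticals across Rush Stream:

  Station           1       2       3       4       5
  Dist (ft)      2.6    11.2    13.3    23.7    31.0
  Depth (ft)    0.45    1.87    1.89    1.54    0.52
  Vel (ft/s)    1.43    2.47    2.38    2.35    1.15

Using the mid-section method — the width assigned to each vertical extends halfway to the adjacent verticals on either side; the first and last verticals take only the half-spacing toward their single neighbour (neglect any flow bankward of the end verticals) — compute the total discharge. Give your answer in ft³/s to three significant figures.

89.8 ft³/s

w_1 = (11.2 − 2.6)/2 = 4.3 ft; q_1 = 1.43 × 0.45 × 4.3 = 2.767 ft³/s
w_2 = (13.3 − 2.6)/2 = 5.35 ft; q_2 = 2.47 × 1.87 × 5.35 = 24.71 ft³/s
w_3 = (23.7 − 11.2)/2 = 6.25 ft; q_3 = 2.38 × 1.89 × 6.25 = 28.11 ft³/s
w_4 = (31.0 − 13.3)/2 = 8.85 ft; q_4 = 2.35 × 1.54 × 8.85 = 32.03 ft³/s
w_5 = (31.0 − 23.7)/2 = 3.65 ft; q_5 = 1.15 × 0.52 × 3.65 = 2.183 ft³/s
Q = Σ qᵢ = 89.80 ft³/s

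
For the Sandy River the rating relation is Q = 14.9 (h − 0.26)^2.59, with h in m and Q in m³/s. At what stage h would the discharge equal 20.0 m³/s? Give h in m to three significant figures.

1.38 m

h − h₀ = (Q/C)^(1/b) = (20.0/14.9)^(1/2.59) = 1.120 m
h = 0.26 + 1.120 = 1.380 m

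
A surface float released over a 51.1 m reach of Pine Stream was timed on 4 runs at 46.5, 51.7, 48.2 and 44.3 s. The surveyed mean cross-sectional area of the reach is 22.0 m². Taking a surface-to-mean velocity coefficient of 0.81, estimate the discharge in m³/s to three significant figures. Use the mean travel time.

t̄ = (46.5 + 51.7 + 48.2 + 44.3) / 4 = 47.675 s
v_surface = L / t̄ = 51.1 / 47.675 = 1.072 m/s
v_mean = 0.81 × 1.072 = 0.8682 m/s
Q = A × v_mean = 22.0 × 0.8682 = 19.10 m³/s

19.1 m³/s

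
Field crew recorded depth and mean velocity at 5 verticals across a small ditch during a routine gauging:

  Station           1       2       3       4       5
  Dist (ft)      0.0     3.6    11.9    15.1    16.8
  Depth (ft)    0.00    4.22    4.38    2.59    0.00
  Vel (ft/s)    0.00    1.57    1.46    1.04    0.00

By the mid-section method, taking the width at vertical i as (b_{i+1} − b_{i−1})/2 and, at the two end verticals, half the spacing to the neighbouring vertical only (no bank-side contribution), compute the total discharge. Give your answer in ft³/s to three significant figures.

w_2 = (11.9 − 0.0)/2 = 5.95 ft; q_2 = 1.57 × 4.22 × 5.95 = 39.42 ft³/s
w_3 = (15.1 − 3.6)/2 = 5.75 ft; q_3 = 1.46 × 4.38 × 5.75 = 36.77 ft³/s
w_4 = (16.8 − 11.9)/2 = 2.45 ft; q_4 = 1.04 × 2.59 × 2.45 = 6.599 ft³/s
Stations 1, 5 contribute zero (depth or velocity is 0).
Q = Σ qᵢ = 82.79 ft³/s

82.8 ft³/s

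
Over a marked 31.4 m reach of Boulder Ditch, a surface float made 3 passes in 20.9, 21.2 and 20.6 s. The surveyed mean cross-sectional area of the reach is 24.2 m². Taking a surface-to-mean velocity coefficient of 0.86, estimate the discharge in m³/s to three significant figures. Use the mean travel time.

t̄ = (20.9 + 21.2 + 20.6) / 3 = 20.9 s
v_surface = L / t̄ = 31.4 / 20.9 = 1.502 m/s
v_mean = 0.86 × 1.502 = 1.292 m/s
Q = A × v_mean = 24.2 × 1.292 = 31.27 m³/s

31.3 m³/s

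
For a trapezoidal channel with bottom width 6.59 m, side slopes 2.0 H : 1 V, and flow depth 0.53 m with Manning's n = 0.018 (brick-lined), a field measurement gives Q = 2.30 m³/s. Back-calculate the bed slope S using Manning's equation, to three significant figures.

0.000300

A = (b + z·y)·y = (6.59 + 2.0×0.53)×0.53 = 4.055 m²
P = b + 2y√(1+z²) = 6.59 + 2×0.53×√(1+2.0²) = 8.960 m
R = A/P = 4.055/8.960 = 0.4525 m
S = (Q·n / (1·A·R^(2/3)))² = (2.30×0.018 / (1×4.055×0.5894))² = 0.0003001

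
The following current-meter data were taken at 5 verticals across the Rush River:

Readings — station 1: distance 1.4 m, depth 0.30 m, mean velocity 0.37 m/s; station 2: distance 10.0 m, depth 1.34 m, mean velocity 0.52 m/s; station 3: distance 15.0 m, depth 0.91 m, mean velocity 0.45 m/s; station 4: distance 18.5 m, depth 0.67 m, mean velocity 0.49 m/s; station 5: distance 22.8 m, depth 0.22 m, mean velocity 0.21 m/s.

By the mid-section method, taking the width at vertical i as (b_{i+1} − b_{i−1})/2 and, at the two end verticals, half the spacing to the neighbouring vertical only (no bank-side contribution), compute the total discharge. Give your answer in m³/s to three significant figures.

w_1 = (10.0 − 1.4)/2 = 4.3 m; q_1 = 0.37 × 0.30 × 4.3 = 0.4773 m³/s
w_2 = (15.0 − 1.4)/2 = 6.8 m; q_2 = 0.52 × 1.34 × 6.8 = 4.738 m³/s
w_3 = (18.5 − 10.0)/2 = 4.25 m; q_3 = 0.45 × 0.91 × 4.25 = 1.740 m³/s
w_4 = (22.8 − 15.0)/2 = 3.9 m; q_4 = 0.49 × 0.67 × 3.9 = 1.280 m³/s
w_5 = (22.8 − 18.5)/2 = 2.15 m; q_5 = 0.21 × 0.22 × 2.15 = 0.09933 m³/s
Q = Σ qᵢ = 8.336 m³/s

8.34 m³/s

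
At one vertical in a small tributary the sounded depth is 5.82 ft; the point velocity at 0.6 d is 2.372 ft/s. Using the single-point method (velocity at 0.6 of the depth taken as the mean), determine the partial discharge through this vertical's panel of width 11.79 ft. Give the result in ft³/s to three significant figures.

v̄ = v₀.₆ = 2.372 ft/s
q = v̄ × d × w = 2.372 × 5.82 × 11.79 = 162.8 ft³/s

163 ft³/s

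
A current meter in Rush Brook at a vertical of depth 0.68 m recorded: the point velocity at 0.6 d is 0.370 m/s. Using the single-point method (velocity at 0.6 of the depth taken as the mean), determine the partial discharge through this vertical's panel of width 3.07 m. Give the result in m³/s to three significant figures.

0.772 m³/s

v̄ = v₀.₆ = 0.370 m/s
q = v̄ × d × w = 0.3700 × 0.68 × 3.07 = 0.7724 m³/s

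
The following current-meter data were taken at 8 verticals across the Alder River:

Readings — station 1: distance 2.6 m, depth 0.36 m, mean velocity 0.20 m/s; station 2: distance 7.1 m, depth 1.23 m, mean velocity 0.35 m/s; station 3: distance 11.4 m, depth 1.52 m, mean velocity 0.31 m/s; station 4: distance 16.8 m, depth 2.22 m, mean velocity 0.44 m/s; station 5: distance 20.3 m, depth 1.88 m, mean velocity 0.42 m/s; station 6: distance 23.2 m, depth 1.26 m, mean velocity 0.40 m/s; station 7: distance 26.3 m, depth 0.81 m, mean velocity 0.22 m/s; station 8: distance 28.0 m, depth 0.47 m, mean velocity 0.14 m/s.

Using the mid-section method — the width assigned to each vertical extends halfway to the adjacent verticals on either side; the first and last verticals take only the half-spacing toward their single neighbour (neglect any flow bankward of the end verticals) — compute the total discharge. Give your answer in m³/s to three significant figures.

13.2 m³/s

w_1 = (7.1 − 2.6)/2 = 2.25 m; q_1 = 0.20 × 0.36 × 2.25 = 0.1620 m³/s
w_2 = (11.4 − 2.6)/2 = 4.4 m; q_2 = 0.35 × 1.23 × 4.4 = 1.894 m³/s
w_3 = (16.8 − 7.1)/2 = 4.85 m; q_3 = 0.31 × 1.52 × 4.85 = 2.285 m³/s
w_4 = (20.3 − 11.4)/2 = 4.45 m; q_4 = 0.44 × 2.22 × 4.45 = 4.347 m³/s
w_5 = (23.2 − 16.8)/2 = 3.2 m; q_5 = 0.42 × 1.88 × 3.2 = 2.527 m³/s
w_6 = (26.3 − 20.3)/2 = 3 m; q_6 = 0.40 × 1.26 × 3 = 1.512 m³/s
w_7 = (28.0 − 23.2)/2 = 2.4 m; q_7 = 0.22 × 0.81 × 2.4 = 0.4277 m³/s
w_8 = (28.0 − 26.3)/2 = 0.85 m; q_8 = 0.14 × 0.47 × 0.85 = 0.05593 m³/s
Q = Σ qᵢ = 13.21 m³/s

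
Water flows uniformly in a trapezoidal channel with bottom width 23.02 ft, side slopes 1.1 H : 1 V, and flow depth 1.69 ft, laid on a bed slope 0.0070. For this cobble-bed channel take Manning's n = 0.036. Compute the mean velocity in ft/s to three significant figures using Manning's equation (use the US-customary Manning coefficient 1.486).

A = (b + z·y)·y = (23.02 + 1.1×1.69)×1.69 = 42.05 ft²
P = b + 2y√(1+z²) = 23.02 + 2×1.69×√(1+1.1²) = 28.04 ft
R = A/P = 42.05/28.04 = 1.499 ft
Q = (1.486/n)·A·R^(2/3)·S^(1/2) = (1.486/0.036) × 42.05 × 1.499^(2/3) × 0.0070^(1/2) = 190.2 ft³/s
V = Q/A = 190.2/42.05 = 4.524 ft/s

4.52 ft/s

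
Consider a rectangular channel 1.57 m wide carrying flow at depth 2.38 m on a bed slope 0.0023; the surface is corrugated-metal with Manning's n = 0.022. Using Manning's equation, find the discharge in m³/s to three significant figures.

A = b·y = 1.57 × 2.38 = 3.737 m²
P = b + 2y = 1.57 + 2×2.38 = 6.330 m
R = A/P = 3.737/6.330 = 0.5903 m
Q = (1/n)·A·R^(2/3)·S^(1/2) = (1/0.022) × 3.737 × 0.5903^(2/3) × 0.0023^(1/2) = 5.732 m³/s

5.73 m³/s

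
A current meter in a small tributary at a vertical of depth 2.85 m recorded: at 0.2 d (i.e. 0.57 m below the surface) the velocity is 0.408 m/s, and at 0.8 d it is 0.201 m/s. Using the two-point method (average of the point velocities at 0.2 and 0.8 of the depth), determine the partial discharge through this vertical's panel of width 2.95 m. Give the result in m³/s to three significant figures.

2.56 m³/s

v̄ = (0.408 + 0.201) / 2 = 0.3045 m/s
q = v̄ × d × w = 0.3045 × 2.85 × 2.95 = 2.560 m³/s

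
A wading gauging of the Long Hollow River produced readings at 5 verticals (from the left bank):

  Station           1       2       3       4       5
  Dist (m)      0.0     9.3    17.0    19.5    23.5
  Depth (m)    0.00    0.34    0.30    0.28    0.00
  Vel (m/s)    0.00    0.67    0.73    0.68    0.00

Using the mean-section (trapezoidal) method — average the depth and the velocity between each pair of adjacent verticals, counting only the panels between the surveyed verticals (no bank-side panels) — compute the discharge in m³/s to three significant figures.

2.96 m³/s

Panel 1-2: Δb = 9.3 m, d̄ = (0.00+0.34)/2 = 0.17, v̄ = (0.00+0.67)/2 = 0.335 → q = 9.3×0.17×0.335 = 0.5296 m³/s
Panel 2-3: Δb = 7.7 m, d̄ = (0.34+0.30)/2 = 0.32, v̄ = (0.67+0.73)/2 = 0.7 → q = 7.7×0.32×0.7 = 1.725 m³/s
Panel 3-4: Δb = 2.5 m, d̄ = (0.30+0.28)/2 = 0.29, v̄ = (0.73+0.68)/2 = 0.705 → q = 2.5×0.29×0.705 = 0.5111 m³/s
Panel 4-5: Δb = 4 m, d̄ = (0.28+0.00)/2 = 0.14, v̄ = (0.68+0.00)/2 = 0.34 → q = 4×0.14×0.34 = 0.1904 m³/s
Q = Σ q = 2.956 m³/s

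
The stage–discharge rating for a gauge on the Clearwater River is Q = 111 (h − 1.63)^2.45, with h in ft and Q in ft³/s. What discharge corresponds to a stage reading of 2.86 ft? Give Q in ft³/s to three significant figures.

Q = 111 × (2.86 − 1.63)^2.45 = 111 × 1.23^2.45 = 184.3 ft³/s

184 ft³/s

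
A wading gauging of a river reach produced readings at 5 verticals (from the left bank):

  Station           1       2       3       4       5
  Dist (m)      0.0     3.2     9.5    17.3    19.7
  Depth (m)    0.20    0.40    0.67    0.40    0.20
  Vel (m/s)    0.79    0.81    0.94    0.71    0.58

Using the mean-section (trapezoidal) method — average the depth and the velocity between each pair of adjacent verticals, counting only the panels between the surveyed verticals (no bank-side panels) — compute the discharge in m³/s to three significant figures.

Panel 1-2: Δb = 3.2 m, d̄ = (0.20+0.40)/2 = 0.3, v̄ = (0.79+0.81)/2 = 0.8 → q = 3.2×0.3×0.8 = 0.7680 m³/s
Panel 2-3: Δb = 6.3 m, d̄ = (0.40+0.67)/2 = 0.535, v̄ = (0.81+0.94)/2 = 0.875 → q = 6.3×0.535×0.875 = 2.949 m³/s
Panel 3-4: Δb = 7.8 m, d̄ = (0.67+0.40)/2 = 0.535, v̄ = (0.94+0.71)/2 = 0.825 → q = 7.8×0.535×0.825 = 3.443 m³/s
Panel 4-5: Δb = 2.4 m, d̄ = (0.40+0.20)/2 = 0.3, v̄ = (0.71+0.58)/2 = 0.645 → q = 2.4×0.3×0.645 = 0.4644 m³/s
Q = Σ q = 7.624 m³/s

7.62 m³/s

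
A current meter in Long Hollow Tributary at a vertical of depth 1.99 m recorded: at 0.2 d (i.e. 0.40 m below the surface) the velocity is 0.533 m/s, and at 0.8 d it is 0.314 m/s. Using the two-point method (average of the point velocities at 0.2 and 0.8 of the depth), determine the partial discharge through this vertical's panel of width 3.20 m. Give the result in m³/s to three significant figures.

v̄ = (0.533 + 0.314) / 2 = 0.4235 m/s
q = v̄ × d × w = 0.4235 × 1.99 × 3.20 = 2.697 m³/s

2.70 m³/s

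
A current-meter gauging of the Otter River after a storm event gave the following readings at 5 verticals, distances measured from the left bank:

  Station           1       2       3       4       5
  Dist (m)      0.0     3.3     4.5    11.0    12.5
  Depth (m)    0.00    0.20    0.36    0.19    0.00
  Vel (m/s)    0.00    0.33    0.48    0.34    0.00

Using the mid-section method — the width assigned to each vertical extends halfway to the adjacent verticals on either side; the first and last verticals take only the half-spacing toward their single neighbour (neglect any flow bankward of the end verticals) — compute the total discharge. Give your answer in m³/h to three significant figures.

w_2 = (4.5 − 0.0)/2 = 2.25 m; q_2 = 0.33 × 0.20 × 2.25 = 0.1485 m³/s
w_3 = (11.0 − 3.3)/2 = 3.85 m; q_3 = 0.48 × 0.36 × 3.85 = 0.6653 m³/s
w_4 = (12.5 − 4.5)/2 = 4 m; q_4 = 0.34 × 0.19 × 4 = 0.2584 m³/s
Stations 1, 5 contribute zero (depth or velocity is 0).
Q = Σ qᵢ = 1.072 m³/s
= 1.072 × 3600 = 3860 m³/h

3860 m³/h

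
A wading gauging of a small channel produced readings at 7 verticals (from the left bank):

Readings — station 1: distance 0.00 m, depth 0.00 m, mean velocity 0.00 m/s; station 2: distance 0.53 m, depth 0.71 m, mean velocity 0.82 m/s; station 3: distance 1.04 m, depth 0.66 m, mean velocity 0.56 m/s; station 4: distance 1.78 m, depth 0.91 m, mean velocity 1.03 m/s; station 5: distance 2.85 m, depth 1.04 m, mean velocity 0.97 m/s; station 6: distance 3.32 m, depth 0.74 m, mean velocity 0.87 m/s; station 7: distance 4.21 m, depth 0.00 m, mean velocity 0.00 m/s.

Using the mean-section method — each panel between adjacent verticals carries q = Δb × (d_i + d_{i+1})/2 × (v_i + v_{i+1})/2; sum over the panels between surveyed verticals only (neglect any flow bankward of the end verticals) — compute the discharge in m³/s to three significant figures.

Panel 1-2: Δb = 0.53 m, d̄ = (0.00+0.71)/2 = 0.355, v̄ = (0.00+0.82)/2 = 0.41 → q = 0.53×0.355×0.41 = 0.07714 m³/s
Panel 2-3: Δb = 0.51 m, d̄ = (0.71+0.66)/2 = 0.685, v̄ = (0.82+0.56)/2 = 0.69 → q = 0.51×0.685×0.69 = 0.2411 m³/s
Panel 3-4: Δb = 0.74 m, d̄ = (0.66+0.91)/2 = 0.785, v̄ = (0.56+1.03)/2 = 0.795 → q = 0.74×0.785×0.795 = 0.4618 m³/s
Panel 4-5: Δb = 1.07 m, d̄ = (0.91+1.04)/2 = 0.975, v̄ = (1.03+0.97)/2 = 1 → q = 1.07×0.975×1 = 1.043 m³/s
Panel 5-6: Δb = 0.47 m, d̄ = (1.04+0.74)/2 = 0.89, v̄ = (0.97+0.87)/2 = 0.92 → q = 0.47×0.89×0.92 = 0.3848 m³/s
Panel 6-7: Δb = 0.89 m, d̄ = (0.74+0.00)/2 = 0.37, v̄ = (0.87+0.00)/2 = 0.435 → q = 0.89×0.37×0.435 = 0.1432 m³/s
Q = Σ q = 2.351 m³/s

2.35 m³/s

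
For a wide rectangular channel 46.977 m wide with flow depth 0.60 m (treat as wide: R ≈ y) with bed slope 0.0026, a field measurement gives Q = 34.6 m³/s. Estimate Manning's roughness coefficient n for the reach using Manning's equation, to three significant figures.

0.0295

A = b·y = 46.977 × 0.60 = 28.19 m²
Wide channel: R ≈ y = 0.60 m
n = (1/Q)·A·R^(2/3)·S^(1/2) = (1/34.6) × 28.19 × 0.7114 × 0.05099 = 0.02955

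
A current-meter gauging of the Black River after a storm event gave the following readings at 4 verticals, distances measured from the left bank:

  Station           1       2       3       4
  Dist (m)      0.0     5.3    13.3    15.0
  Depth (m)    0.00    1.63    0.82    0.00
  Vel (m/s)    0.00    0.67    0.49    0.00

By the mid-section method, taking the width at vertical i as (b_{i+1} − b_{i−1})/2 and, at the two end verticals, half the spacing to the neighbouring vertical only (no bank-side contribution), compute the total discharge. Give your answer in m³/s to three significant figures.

9.21 m³/s

w_2 = (13.3 − 0.0)/2 = 6.65 m; q_2 = 0.67 × 1.63 × 6.65 = 7.262 m³/s
w_3 = (15.0 − 5.3)/2 = 4.85 m; q_3 = 0.49 × 0.82 × 4.85 = 1.949 m³/s
Stations 1, 4 contribute zero (depth or velocity is 0).
Q = Σ qᵢ = 9.211 m³/s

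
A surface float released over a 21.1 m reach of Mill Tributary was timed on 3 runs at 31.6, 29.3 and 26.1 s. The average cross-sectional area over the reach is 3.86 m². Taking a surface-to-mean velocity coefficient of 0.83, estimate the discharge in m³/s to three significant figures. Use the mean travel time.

t̄ = (31.6 + 29.3 + 26.1) / 3 = 29 s
v_surface = L / t̄ = 21.1 / 29 = 0.7276 m/s
v_mean = 0.83 × 0.7276 = 0.6039 m/s
Q = A × v_mean = 3.86 × 0.6039 = 2.331 m³/s

2.33 m³/s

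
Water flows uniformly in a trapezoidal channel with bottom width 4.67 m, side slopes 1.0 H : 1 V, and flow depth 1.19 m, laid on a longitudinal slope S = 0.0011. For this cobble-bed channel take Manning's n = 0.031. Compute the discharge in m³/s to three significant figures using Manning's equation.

6.79 m³/s

A = (b + z·y)·y = (4.67 + 1.0×1.19)×1.19 = 6.973 m²
P = b + 2y√(1+z²) = 4.67 + 2×1.19×√(1+1.0²) = 8.036 m
R = A/P = 6.973/8.036 = 0.8678 m
Q = (1/n)·A·R^(2/3)·S^(1/2) = (1/0.031) × 6.973 × 0.8678^(2/3) × 0.0011^(1/2) = 6.788 m³/s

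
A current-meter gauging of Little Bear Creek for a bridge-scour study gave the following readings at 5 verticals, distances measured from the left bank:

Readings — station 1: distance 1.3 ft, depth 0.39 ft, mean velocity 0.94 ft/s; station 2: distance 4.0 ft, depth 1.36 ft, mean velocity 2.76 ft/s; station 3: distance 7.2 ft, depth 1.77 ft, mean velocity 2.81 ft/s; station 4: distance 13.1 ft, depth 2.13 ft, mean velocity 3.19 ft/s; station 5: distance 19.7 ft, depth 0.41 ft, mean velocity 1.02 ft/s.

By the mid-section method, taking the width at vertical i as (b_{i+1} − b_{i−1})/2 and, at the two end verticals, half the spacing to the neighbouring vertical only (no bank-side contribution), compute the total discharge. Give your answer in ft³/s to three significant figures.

78.0 ft³/s

w_1 = (4.0 − 1.3)/2 = 1.35 ft; q_1 = 0.94 × 0.39 × 1.35 = 0.4949 ft³/s
w_2 = (7.2 − 1.3)/2 = 2.95 ft; q_2 = 2.76 × 1.36 × 2.95 = 11.07 ft³/s
w_3 = (13.1 − 4.0)/2 = 4.55 ft; q_3 = 2.81 × 1.77 × 4.55 = 22.63 ft³/s
w_4 = (19.7 − 7.2)/2 = 6.25 ft; q_4 = 3.19 × 2.13 × 6.25 = 42.47 ft³/s
w_5 = (19.7 − 13.1)/2 = 3.3 ft; q_5 = 1.02 × 0.41 × 3.3 = 1.380 ft³/s
Q = Σ qᵢ = 78.05 ft³/s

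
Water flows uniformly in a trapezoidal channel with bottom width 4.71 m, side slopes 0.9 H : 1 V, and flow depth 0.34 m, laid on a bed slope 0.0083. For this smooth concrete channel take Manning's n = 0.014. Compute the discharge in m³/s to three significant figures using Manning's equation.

A = (b + z·y)·y = (4.71 + 0.9×0.34)×0.34 = 1.705 m²
P = b + 2y√(1+z²) = 4.71 + 2×0.34×√(1+0.9²) = 5.625 m
R = A/P = 1.705/5.625 = 0.3032 m
Q = (1/n)·A·R^(2/3)·S^(1/2) = (1/0.014) × 1.705 × 0.3032^(2/3) × 0.0083^(1/2) = 5.009 m³/s

5.01 m³/s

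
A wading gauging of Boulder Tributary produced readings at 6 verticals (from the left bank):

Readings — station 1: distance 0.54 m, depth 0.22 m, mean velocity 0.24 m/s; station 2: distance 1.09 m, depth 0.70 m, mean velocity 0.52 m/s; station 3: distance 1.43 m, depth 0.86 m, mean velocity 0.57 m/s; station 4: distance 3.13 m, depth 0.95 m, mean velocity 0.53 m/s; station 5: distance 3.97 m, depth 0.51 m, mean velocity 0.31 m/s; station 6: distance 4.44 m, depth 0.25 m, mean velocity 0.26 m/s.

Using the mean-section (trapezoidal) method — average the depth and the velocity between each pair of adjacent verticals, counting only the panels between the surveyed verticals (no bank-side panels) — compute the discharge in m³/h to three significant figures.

5020 m³/h

Panel 1-2: Δb = 0.55 m, d̄ = (0.22+0.70)/2 = 0.46, v̄ = (0.24+0.52)/2 = 0.38 → q = 0.55×0.46×0.38 = 0.09614 m³/s
Panel 2-3: Δb = 0.34 m, d̄ = (0.70+0.86)/2 = 0.78, v̄ = (0.52+0.57)/2 = 0.545 → q = 0.34×0.78×0.545 = 0.1445 m³/s
Panel 3-4: Δb = 1.7 m, d̄ = (0.86+0.95)/2 = 0.905, v̄ = (0.57+0.53)/2 = 0.55 → q = 1.7×0.905×0.55 = 0.8462 m³/s
Panel 4-5: Δb = 0.84 m, d̄ = (0.95+0.51)/2 = 0.73, v̄ = (0.53+0.31)/2 = 0.42 → q = 0.84×0.73×0.42 = 0.2575 m³/s
Panel 5-6: Δb = 0.47 m, d̄ = (0.51+0.25)/2 = 0.38, v̄ = (0.31+0.26)/2 = 0.285 → q = 0.47×0.38×0.285 = 0.05090 m³/s
Q = Σ q = 1.395 m³/s
= 1.395 × 3600 = 5023 m³/h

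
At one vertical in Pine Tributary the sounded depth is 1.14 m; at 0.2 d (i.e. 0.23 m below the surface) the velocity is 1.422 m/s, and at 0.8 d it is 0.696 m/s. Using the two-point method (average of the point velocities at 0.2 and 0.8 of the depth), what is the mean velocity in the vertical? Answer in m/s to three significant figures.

1.06 m/s

v̄ = (1.422 + 0.696) / 2 = 1.059 m/s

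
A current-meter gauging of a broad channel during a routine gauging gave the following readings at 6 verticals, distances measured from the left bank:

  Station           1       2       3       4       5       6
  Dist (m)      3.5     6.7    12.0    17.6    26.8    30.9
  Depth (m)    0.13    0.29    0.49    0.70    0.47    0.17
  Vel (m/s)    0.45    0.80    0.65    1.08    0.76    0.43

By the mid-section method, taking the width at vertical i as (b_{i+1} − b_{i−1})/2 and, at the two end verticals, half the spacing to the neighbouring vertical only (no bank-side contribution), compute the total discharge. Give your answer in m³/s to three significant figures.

w_1 = (6.7 − 3.5)/2 = 1.6 m; q_1 = 0.45 × 0.13 × 1.6 = 0.09360 m³/s
w_2 = (12.0 − 3.5)/2 = 4.25 m; q_2 = 0.80 × 0.29 × 4.25 = 0.9860 m³/s
w_3 = (17.6 − 6.7)/2 = 5.45 m; q_3 = 0.65 × 0.49 × 5.45 = 1.736 m³/s
w_4 = (26.8 − 12.0)/2 = 7.4 m; q_4 = 1.08 × 0.70 × 7.4 = 5.594 m³/s
w_5 = (30.9 − 17.6)/2 = 6.65 m; q_5 = 0.76 × 0.47 × 6.65 = 2.375 m³/s
w_6 = (30.9 − 26.8)/2 = 2.05 m; q_6 = 0.43 × 0.17 × 2.05 = 0.1499 m³/s
Q = Σ qᵢ = 10.94 m³/s

10.9 m³/s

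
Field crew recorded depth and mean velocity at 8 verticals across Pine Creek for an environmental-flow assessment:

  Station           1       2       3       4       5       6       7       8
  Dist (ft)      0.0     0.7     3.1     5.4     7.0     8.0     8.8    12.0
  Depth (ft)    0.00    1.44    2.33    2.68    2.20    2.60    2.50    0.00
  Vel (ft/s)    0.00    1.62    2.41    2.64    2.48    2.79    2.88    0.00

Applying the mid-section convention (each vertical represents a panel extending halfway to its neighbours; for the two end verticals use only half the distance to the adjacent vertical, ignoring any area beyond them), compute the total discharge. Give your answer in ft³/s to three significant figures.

w_2 = (3.1 − 0.0)/2 = 1.55 ft; q_2 = 1.62 × 1.44 × 1.55 = 3.616 ft³/s
w_3 = (5.4 − 0.7)/2 = 2.35 ft; q_3 = 2.41 × 2.33 × 2.35 = 13.20 ft³/s
w_4 = (7.0 − 3.1)/2 = 1.95 ft; q_4 = 2.64 × 2.68 × 1.95 = 13.80 ft³/s
w_5 = (8.0 − 5.4)/2 = 1.3 ft; q_5 = 2.48 × 2.20 × 1.3 = 7.093 ft³/s
w_6 = (8.8 − 7.0)/2 = 0.9 ft; q_6 = 2.79 × 2.60 × 0.9 = 6.529 ft³/s
w_7 = (12.0 − 8.0)/2 = 2 ft; q_7 = 2.88 × 2.50 × 2 = 14.40 ft³/s
Stations 1, 8 contribute zero (depth or velocity is 0).
Q = Σ qᵢ = 58.63 ft³/s

58.6 ft³/s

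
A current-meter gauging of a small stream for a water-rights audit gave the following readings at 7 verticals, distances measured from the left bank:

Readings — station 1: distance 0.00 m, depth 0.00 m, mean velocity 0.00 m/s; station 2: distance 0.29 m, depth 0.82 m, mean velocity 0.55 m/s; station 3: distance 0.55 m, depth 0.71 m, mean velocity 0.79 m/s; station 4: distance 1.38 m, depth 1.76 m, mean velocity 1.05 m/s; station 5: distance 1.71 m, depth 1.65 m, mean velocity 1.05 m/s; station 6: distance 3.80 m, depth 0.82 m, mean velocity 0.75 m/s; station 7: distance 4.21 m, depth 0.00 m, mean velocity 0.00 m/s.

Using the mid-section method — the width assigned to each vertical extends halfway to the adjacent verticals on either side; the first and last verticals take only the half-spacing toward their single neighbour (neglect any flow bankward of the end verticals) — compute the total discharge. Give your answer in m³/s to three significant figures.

w_2 = (0.55 − 0.00)/2 = 0.275 m; q_2 = 0.55 × 0.82 × 0.275 = 0.1240 m³/s
w_3 = (1.38 − 0.29)/2 = 0.545 m; q_3 = 0.79 × 0.71 × 0.545 = 0.3057 m³/s
w_4 = (1.71 − 0.55)/2 = 0.58 m; q_4 = 1.05 × 1.76 × 0.58 = 1.072 m³/s
w_5 = (3.80 − 1.38)/2 = 1.21 m; q_5 = 1.05 × 1.65 × 1.21 = 2.096 m³/s
w_6 = (4.21 − 1.71)/2 = 1.25 m; q_6 = 0.75 × 0.82 × 1.25 = 0.7688 m³/s
Stations 1, 7 contribute zero (depth or velocity is 0).
Q = Σ qᵢ = 4.367 m³/s

4.37 m³/s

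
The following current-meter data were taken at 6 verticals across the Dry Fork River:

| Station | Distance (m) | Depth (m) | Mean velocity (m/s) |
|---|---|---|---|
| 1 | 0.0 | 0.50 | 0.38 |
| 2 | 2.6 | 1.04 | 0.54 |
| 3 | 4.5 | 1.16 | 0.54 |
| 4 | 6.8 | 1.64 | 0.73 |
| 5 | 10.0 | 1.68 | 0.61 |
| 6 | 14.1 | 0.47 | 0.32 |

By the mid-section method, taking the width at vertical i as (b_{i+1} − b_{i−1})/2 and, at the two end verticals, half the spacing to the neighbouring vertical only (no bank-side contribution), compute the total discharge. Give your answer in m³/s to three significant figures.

10.2 m³/s

w_1 = (2.6 − 0.0)/2 = 1.3 m; q_1 = 0.38 × 0.50 × 1.3 = 0.2470 m³/s
w_2 = (4.5 − 0.0)/2 = 2.25 m; q_2 = 0.54 × 1.04 × 2.25 = 1.264 m³/s
w_3 = (6.8 − 2.6)/2 = 2.1 m; q_3 = 0.54 × 1.16 × 2.1 = 1.315 m³/s
w_4 = (10.0 − 4.5)/2 = 2.75 m; q_4 = 0.73 × 1.64 × 2.75 = 3.292 m³/s
w_5 = (14.1 − 6.8)/2 = 3.65 m; q_5 = 0.61 × 1.68 × 3.65 = 3.741 m³/s
w_6 = (14.1 − 10.0)/2 = 2.05 m; q_6 = 0.32 × 0.47 × 2.05 = 0.3083 m³/s
Q = Σ qᵢ = 10.17 m³/s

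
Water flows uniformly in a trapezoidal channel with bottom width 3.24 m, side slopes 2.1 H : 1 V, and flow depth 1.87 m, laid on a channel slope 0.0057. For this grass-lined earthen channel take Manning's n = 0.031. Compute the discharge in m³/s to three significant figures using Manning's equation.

35.3 m³/s

A = (b + z·y)·y = (3.24 + 2.1×1.87)×1.87 = 13.40 m²
P = b + 2y√(1+z²) = 3.24 + 2×1.87×√(1+2.1²) = 11.94 m
R = A/P = 13.40/11.94 = 1.123 m
Q = (1/n)·A·R^(2/3)·S^(1/2) = (1/0.031) × 13.40 × 1.123^(2/3) × 0.0057^(1/2) = 35.26 m³/s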